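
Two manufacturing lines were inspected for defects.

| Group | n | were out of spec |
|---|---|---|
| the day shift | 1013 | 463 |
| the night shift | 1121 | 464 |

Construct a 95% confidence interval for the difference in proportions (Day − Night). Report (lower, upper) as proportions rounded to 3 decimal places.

(0.001, 0.085)

Sample proportions: 463/1013 = 0.4571, 464/1121 = 0.4139.
Each SE is √(p̂(1−p̂)/n): √(0.4571·0.5429/1013) = 0.01565 and √(0.4139·0.5861/1121) = 0.01471.
SE(p̂₁ − p̂₂) = √(SE₁² + SE₂²) = √(0.0002449225 + 0.0002163841) = 0.02148, since the two samples are independent.
At 95% confidence z* = 1.960; margin = 1.960 × 0.02148 = 0.04210.
The difference is 0.4571 − 0.4139 = 0.0432, so the interval is 0.0432 ± 0.04210 = (0.001, 0.085).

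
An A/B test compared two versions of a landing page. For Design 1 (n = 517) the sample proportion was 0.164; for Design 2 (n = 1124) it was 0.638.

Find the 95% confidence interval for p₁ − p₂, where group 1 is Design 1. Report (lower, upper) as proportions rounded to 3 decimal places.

Each SE is √(p̂(1−p̂)/n): √(0.1640·0.8360/517) = 0.01628 and √(0.6380·0.3620/1124) = 0.01433.
SE(p̂₁ − p̂₂) = √(SE₁² + SE₂²) = √(0.0002650384 + 0.0002053489) = 0.02169, since the two samples are independent.
At 95% confidence z* = 1.960; margin = 1.960 × 0.02169 = 0.04251.
The difference is 0.1640 − 0.6380 = -0.4740, so the interval is -0.4740 ± 0.04251 = (-0.517, -0.431).

(-0.517, -0.431)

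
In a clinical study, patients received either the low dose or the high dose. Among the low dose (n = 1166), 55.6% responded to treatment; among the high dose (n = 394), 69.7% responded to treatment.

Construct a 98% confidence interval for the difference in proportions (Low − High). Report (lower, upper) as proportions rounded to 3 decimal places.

The two standard errors are √(0.5560×0.4440/1166) = 0.01455 and √(0.6970×0.3030/394) = 0.02315.
Because the samples are independent, SE_diff = √(0.01455² + 0.02315²) = 0.02734.
Using z* = 2.326 for 98%, ME = 2.326 × 0.02734 = 0.06359.
p̂₁ − p̂₂ = -0.1410; interval -0.1410 ± 0.06359 gives (-0.205, -0.077).

(-0.205, -0.077)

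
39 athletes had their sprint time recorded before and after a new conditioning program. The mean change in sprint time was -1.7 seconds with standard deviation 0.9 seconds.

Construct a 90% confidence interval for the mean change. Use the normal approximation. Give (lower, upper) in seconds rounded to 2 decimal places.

(-1.94, -1.46)

This is a matched-pairs design, so SE = s_d/√n = 0.9/√39 = 0.1441.
Margin = 1.645 × 0.1441 = 0.2370; the interval is -1.7 ± 0.2370 = (-1.94, -1.46).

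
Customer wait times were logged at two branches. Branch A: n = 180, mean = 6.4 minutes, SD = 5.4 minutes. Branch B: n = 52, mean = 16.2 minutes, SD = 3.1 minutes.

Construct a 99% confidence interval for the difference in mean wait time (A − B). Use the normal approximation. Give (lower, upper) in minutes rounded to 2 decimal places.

(-11.32, -8.28)

SE₁ = s₁/√n₁ = 5.4/√180 = 0.4025; SE₂ = 3.1/√52 = 0.4299.
Independent samples, unequal variances: SE_diff = √(SE₁² + SE₂²) = √(0.16200625 + 0.18481401) = 0.5889.
z* = 2.576, so margin of error = 2.576 × 0.5889 = 1.5170.
Difference in means = 6.4 − 16.2 = -9.8000.
-9.8000 ± 1.5170 → (-11.32, -8.28).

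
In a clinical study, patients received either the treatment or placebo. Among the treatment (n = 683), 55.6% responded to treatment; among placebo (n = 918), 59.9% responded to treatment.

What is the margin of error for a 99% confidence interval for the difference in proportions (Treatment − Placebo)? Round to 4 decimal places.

SE₁ = √(p̂₁(1−p̂₁)/n₁) = √(0.5560·0.4440/683) = 0.01901; SE₂ = √(0.5990·0.4010/918) = 0.01618.
Independent samples: SE of the difference = √(SE₁² + SE₂²) = √(0.0003613801 + 0.0002617924) = 0.02496.
z* for 99% confidence is 2.576, so the margin of error is 2.576 × 0.02496 = 0.06430.

0.0643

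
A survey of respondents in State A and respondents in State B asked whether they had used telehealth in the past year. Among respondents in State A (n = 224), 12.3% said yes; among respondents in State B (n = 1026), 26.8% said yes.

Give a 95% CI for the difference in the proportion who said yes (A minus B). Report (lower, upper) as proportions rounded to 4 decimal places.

(-0.1958, -0.0942)

SE₁ = √(p̂₁(1−p̂₁)/n₁) = √(0.1230·0.8770/224) = 0.02194; SE₂ = √(0.2680·0.7320/1026) = 0.01383.
Independent samples: SE of the difference = √(SE₁² + SE₂²) = √(0.0004813636 + 0.0001912689) = 0.02594.
z* for 95% confidence is 1.960, so the margin of error is 1.960 × 0.02594 = 0.05084.
Point estimate p̂₁ − p̂₂ = 0.1230 − 0.2680 = -0.1450.
-0.1450 ± 0.05084 → (-0.1958, -0.0942).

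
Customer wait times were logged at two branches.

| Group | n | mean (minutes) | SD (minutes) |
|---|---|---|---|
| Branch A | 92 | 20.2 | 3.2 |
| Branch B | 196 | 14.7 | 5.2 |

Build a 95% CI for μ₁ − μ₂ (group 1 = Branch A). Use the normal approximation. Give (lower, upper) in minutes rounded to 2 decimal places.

(4.52, 6.48)

Standard errors of each mean: 3.2/√92 = 0.3336 and 5.2/√196 = 0.3714.
SE(x̄₁ − x̄₂) = √(0.3336² + 0.3714²) = 0.4992 for independent samples with unequal variances.
With z* = 1.960, the margin is 1.960 × 0.4992 = 0.9784.
x̄₁ − x̄₂ = 20.2 − 14.7 = 5.5000; the interval is 5.5000 ± 0.9784 = (4.52, 6.48).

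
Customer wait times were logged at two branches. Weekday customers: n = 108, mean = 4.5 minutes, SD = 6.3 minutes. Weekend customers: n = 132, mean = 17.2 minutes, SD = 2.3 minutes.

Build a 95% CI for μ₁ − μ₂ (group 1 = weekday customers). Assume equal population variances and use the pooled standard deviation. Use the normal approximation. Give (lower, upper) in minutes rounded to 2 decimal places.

(-13.86, -11.54)

Pooled variance s_p² = [107·6.3² + 131·2.3²] / (108+132−2) = 20.7555, so s_p = 4.5558.
SE_diff = s_p·√(1/n₁ + 1/n₂) = 4.5558·√(1/108 + 1/132) = 0.5911.
z* = 1.960; margin = 1.960 × 0.5911 = 1.1586.
Difference = 4.5 − 17.2 = -12.7000.
-12.7000 ± 1.1586 → (-13.86, -11.54).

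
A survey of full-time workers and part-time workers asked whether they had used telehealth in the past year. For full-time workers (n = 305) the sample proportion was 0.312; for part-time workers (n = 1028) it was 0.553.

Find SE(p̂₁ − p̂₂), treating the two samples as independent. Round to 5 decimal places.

0.03073

The two standard errors are √(0.3120×0.6880/305) = 0.02653 and √(0.5530×0.4470/1028) = 0.01551.
Because the samples are independent, SE_diff = √(0.02653² + 0.01551²) = 0.03073.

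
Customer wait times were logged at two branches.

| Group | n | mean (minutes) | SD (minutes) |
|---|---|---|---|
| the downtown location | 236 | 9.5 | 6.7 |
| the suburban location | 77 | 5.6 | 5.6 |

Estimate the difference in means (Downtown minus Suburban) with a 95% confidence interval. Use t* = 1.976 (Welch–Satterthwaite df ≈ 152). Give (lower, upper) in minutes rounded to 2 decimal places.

Per-group SEs: s₁/√n₁ = 6.7/√236 = 0.4361, s₂/√n₂ = 5.6/√77 = 0.6382.
Unpooled SE of the difference: √(0.19018321 + 0.40729924) = 0.7730.
Margin of error = t* · SE = 1.976 × 0.7730 = 1.5274.
x̄₁ − x̄₂ = 9.5 − 5.6 = 3.9000.
CI: 3.9000 ± 1.5274 = (2.37, 5.43).

(2.37, 5.43)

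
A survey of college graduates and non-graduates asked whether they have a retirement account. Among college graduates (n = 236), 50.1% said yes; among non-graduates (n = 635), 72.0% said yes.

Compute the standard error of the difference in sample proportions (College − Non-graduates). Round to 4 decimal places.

The two standard errors are √(0.5010×0.4990/236) = 0.03255 and √(0.7200×0.2800/635) = 0.01782.
Because the samples are independent, SE_diff = √(0.03255² + 0.01782²) = 0.03711.

0.0371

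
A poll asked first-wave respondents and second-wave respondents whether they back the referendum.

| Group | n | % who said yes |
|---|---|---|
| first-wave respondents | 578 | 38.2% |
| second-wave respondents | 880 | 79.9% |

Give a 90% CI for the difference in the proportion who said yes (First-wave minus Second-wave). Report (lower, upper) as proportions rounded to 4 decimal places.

SE₁ = √(p̂₁(1−p̂₁)/n₁) = √(0.3820·0.6180/578) = 0.02021; SE₂ = √(0.7990·0.2010/880) = 0.01351.
Independent samples: SE of the difference = √(SE₁² + SE₂²) = √(0.0004084441 + 0.0001825201) = 0.02431.
z* for 90% confidence is 1.645, so the margin of error is 1.645 × 0.02431 = 0.03999.
Point estimate p̂₁ − p̂₂ = 0.3820 − 0.7990 = -0.4170.
-0.4170 ± 0.03999 → (-0.4570, -0.3770).

(-0.4570, -0.3770)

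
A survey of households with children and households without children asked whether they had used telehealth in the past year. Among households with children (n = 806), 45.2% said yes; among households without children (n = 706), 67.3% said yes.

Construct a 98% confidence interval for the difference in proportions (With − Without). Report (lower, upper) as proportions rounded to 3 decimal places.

(-0.279, -0.163)

Each SE is √(p̂(1−p̂)/n): √(0.4520·0.5480/806) = 0.01753 and √(0.6730·0.3270/706) = 0.01766.
SE(p̂₁ − p̂₂) = √(SE₁² + SE₂²) = √(0.0003073009 + 0.0003118756) = 0.02488, since the two samples are independent.
At 98% confidence z* = 2.326; margin = 2.326 × 0.02488 = 0.05787.
The difference is 0.4520 − 0.6730 = -0.2210, so the interval is -0.2210 ± 0.05787 = (-0.279, -0.163).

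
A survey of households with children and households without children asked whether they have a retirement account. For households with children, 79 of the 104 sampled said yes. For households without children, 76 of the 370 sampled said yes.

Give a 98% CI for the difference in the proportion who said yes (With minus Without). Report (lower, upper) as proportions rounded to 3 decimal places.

Sample proportions: 79/104 = 0.7596, 76/370 = 0.2054.
Each SE is √(p̂(1−p̂)/n): √(0.7596·0.2404/104) = 0.04190 and √(0.2054·0.7946/370) = 0.02100.
SE(p̂₁ − p̂₂) = √(SE₁² + SE₂²) = √(0.00175561 + 0.000441) = 0.04687, since the two samples are independent.
At 98% confidence z* = 2.326; margin = 2.326 × 0.04687 = 0.10902.
The difference is 0.7596 − 0.2054 = 0.5542, so the interval is 0.5542 ± 0.10902 = (0.445, 0.663).

(0.445, 0.663)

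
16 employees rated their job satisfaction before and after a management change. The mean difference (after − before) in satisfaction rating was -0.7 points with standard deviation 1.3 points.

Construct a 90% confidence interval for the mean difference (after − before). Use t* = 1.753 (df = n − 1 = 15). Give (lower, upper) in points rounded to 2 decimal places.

Paired design: SE = s_d/√n = 1.3/√16 = 0.3250.
t* = 1.753; margin of error = 1.753 × 0.3250 = 0.5697.
-0.7 ± 0.5697 → (-1.27, -0.13).

(-1.27, -0.13)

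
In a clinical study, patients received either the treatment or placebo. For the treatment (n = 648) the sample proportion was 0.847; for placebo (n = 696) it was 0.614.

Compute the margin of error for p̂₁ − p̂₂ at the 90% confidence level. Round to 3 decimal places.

SE₁ = √(p̂₁(1−p̂₁)/n₁) = √(0.8470·0.1530/648) = 0.01414; SE₂ = √(0.6140·0.3860/696) = 0.01845.
Independent samples: SE of the difference = √(SE₁² + SE₂²) = √(0.0001999396 + 0.0003404025) = 0.02325.
z* for 90% confidence is 1.645, so the margin of error is 1.645 × 0.02325 = 0.03825.

0.038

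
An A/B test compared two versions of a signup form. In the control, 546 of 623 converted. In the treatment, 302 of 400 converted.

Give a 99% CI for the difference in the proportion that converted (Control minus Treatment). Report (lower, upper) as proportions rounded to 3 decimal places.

(0.056, 0.186)

First, p̂₁ = 546/623 = 0.8764; p̂₂ = 302/400 = 0.7550.
The two standard errors are √(0.8764×0.1236/623) = 0.01319 and √(0.7550×0.2450/400) = 0.02150.
Because the samples are independent, SE_diff = √(0.01319² + 0.02150²) = 0.02522.
Using z* = 2.576 for 99%, ME = 2.576 × 0.02522 = 0.06497.
p̂₁ − p̂₂ = 0.1214; interval 0.1214 ± 0.06497 gives (0.056, 0.186).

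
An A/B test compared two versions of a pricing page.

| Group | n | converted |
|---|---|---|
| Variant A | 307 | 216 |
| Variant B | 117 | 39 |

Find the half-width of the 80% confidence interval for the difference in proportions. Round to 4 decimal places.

First, p̂₁ = 216/307 = 0.7036; p̂₂ = 39/117 = 0.3333.
The two standard errors are √(0.7036×0.2964/307) = 0.02606 and √(0.3333×0.6667/117) = 0.04358.
Because the samples are independent, SE_diff = √(0.02606² + 0.04358²) = 0.05078.
Using z* = 1.282 for 80%, ME = 1.282 × 0.05078 = 0.06510.

0.0651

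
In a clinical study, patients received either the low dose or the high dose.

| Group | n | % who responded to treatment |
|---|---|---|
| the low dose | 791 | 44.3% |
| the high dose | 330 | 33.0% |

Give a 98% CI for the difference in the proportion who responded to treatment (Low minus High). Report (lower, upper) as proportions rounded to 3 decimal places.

Each SE is √(p̂(1−p̂)/n): √(0.4430·0.5570/791) = 0.01766 and √(0.3300·0.6700/330) = 0.02588.
SE(p̂₁ − p̂₂) = √(SE₁² + SE₂²) = √(0.0003118756 + 0.0006697744) = 0.03133, since the two samples are independent.
At 98% confidence z* = 2.326; margin = 2.326 × 0.03133 = 0.07287.
The difference is 0.4430 − 0.3300 = 0.1130, so the interval is 0.1130 ± 0.07287 = (0.040, 0.186).

(0.040, 0.186)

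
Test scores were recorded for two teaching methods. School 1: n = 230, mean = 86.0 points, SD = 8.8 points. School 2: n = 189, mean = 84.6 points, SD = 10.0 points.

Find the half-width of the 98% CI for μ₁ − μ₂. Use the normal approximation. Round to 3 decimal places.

2.164

SE₁ = s₁/√n₁ = 8.8/√230 = 0.5803; SE₂ = 10.0/√189 = 0.7274.
Independent samples, unequal variances: SE_diff = √(SE₁² + SE₂²) = √(0.33674809 + 0.52911076) = 0.9305.
z* = 2.326, so margin of error = 2.326 × 0.9305 = 2.1643.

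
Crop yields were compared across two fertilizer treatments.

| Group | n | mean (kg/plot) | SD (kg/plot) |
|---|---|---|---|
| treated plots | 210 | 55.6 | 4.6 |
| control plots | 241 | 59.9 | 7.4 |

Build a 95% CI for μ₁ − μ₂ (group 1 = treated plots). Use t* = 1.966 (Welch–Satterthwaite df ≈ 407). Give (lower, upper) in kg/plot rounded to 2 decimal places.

Standard errors of each mean: 4.6/√210 = 0.3174 and 7.4/√241 = 0.4767.
SE(x̄₁ − x̄₂) = √(0.3174² + 0.4767²) = 0.5727 for independent samples with unequal variances.
With t* = 1.966, the margin is 1.966 × 0.5727 = 1.1259.
x̄₁ − x̄₂ = 55.6 − 59.9 = -4.3000; the interval is -4.3000 ± 1.1259 = (-5.43, -3.17).

(-5.43, -3.17)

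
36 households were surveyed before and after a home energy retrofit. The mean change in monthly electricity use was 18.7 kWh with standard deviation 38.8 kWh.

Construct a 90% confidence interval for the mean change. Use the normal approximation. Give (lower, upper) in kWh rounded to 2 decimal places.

(8.06, 29.34)

Paired design: SE = s_d/√n = 38.8/√36 = 6.4667.
z* = 1.645; margin of error = 1.645 × 6.4667 = 10.6377.
18.7 ± 10.6377 → (8.06, 29.34).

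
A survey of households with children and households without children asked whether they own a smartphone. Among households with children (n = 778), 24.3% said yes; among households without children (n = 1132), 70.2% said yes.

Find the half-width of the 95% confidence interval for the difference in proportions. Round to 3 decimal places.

SE₁ = √(p̂₁(1−p̂₁)/n₁) = √(0.2430·0.7570/778) = 0.01538; SE₂ = √(0.7020·0.2980/1132) = 0.01359.
Independent samples: SE of the difference = √(SE₁² + SE₂²) = √(0.0002365444 + 0.0001846881) = 0.02052.
z* for 95% confidence is 1.960, so the margin of error is 1.960 × 0.02052 = 0.04022.

0.040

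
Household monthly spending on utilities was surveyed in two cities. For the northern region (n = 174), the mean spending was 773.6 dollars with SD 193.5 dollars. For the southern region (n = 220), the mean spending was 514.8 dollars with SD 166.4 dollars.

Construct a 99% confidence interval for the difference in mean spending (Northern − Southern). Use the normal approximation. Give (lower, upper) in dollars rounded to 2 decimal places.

Per-group SEs: s₁/√n₁ = 193.5/√174 = 14.6692, s₂/√n₂ = 166.4/√220 = 11.2187.
Unpooled SE of the difference: √(215.18542864 + 125.85922969) = 18.4674.
Margin of error = z* · SE = 2.576 × 18.4674 = 47.5720.
x̄₁ − x̄₂ = 773.6 − 514.8 = 258.8000.
CI: 258.8000 ± 47.5720 = (211.23, 306.37).

(211.23, 306.37)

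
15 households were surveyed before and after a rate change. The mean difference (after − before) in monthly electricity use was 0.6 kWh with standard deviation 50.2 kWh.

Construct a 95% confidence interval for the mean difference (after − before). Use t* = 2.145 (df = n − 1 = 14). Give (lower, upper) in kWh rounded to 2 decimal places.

(-27.20, 28.40)

Paired design: SE = s_d/√n = 50.2/√15 = 12.9616.
t* = 2.145; margin of error = 2.145 × 12.9616 = 27.8026.
0.6 ± 27.8026 → (-27.20, 28.40).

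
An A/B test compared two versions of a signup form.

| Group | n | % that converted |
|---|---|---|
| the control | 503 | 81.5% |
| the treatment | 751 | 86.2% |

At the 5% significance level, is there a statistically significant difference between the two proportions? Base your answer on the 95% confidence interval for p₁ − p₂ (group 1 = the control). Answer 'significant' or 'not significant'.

The two standard errors are √(0.8150×0.1850/503) = 0.01731 and √(0.8620×0.1380/751) = 0.01259.
Because the samples are independent, SE_diff = √(0.01731² + 0.01259²) = 0.02140.
Using z* = 1.960 for 95%, ME = 1.960 × 0.02140 = 0.04194.
p̂₁ − p̂₂ = -0.0470; interval -0.0470 ± 0.04194 gives (-0.08894, -0.00506).
The interval (-0.08894, -0.00506) does not contain 0, so the difference is significant.

significant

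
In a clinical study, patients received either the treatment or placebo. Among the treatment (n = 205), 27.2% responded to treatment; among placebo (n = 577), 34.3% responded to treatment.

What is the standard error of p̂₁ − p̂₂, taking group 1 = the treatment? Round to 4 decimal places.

0.0368

The two standard errors are √(0.2720×0.7280/205) = 0.03108 and √(0.3430×0.6570/577) = 0.01976.
Because the samples are independent, SE_diff = √(0.03108² + 0.01976²) = 0.03683.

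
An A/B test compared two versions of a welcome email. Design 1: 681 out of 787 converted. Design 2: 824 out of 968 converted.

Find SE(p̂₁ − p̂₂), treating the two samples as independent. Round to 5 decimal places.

Sample proportions: 681/787 = 0.8653, 824/968 = 0.8512.
Each SE is √(p̂(1−p̂)/n): √(0.8653·0.1347/787) = 0.01217 and √(0.8512·0.1488/968) = 0.01144.
SE(p̂₁ − p̂₂) = √(SE₁² + SE₂²) = √(0.0001481089 + 0.0001308736) = 0.01670, since the two samples are independent.

0.01670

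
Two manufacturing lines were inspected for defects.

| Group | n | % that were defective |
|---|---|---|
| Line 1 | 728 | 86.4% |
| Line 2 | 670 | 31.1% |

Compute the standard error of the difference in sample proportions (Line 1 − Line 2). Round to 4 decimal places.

0.0219

Each SE is √(p̂(1−p̂)/n): √(0.8640·0.1360/728) = 0.01270 and √(0.3110·0.6890/670) = 0.01788.
SE(p̂₁ − p̂₂) = √(SE₁² + SE₂²) = √(0.00016129 + 0.0003196944) = 0.02193, since the two samples are independent.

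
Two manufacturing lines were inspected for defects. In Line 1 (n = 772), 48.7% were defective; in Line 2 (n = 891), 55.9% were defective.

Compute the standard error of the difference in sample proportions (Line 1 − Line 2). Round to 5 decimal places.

SE₁ = √(p̂₁(1−p̂₁)/n₁) = √(0.4870·0.5130/772) = 0.01799; SE₂ = √(0.5590·0.4410/891) = 0.01663.
Independent samples: SE of the difference = √(SE₁² + SE₂²) = √(0.0003236401 + 0.0002765569) = 0.02450.

0.02450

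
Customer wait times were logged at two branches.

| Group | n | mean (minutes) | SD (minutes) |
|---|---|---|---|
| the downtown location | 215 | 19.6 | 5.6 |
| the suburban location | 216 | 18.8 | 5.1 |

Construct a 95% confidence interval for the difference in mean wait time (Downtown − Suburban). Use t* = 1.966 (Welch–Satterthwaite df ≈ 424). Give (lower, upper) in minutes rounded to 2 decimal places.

Standard errors of each mean: 5.6/√215 = 0.3819 and 5.1/√216 = 0.3470.
SE(x̄₁ − x̄₂) = √(0.3819² + 0.3470²) = 0.5160 for independent samples with unequal variances.
With t* = 1.966, the margin is 1.966 × 0.5160 = 1.0145.
x̄₁ − x̄₂ = 19.6 − 18.8 = 0.8000; the interval is 0.8000 ± 1.0145 = (-0.21, 1.81).

(-0.21, 1.81)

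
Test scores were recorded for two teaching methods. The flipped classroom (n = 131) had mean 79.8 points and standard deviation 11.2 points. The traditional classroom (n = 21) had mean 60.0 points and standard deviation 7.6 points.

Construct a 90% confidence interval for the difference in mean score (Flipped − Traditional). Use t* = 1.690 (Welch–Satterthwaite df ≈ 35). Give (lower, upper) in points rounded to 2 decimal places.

(16.55, 23.05)

SE₁ = s₁/√n₁ = 11.2/√131 = 0.9785; SE₂ = 7.6/√21 = 1.6585.
Independent samples, unequal variances: SE_diff = √(SE₁² + SE₂²) = √(0.95746225 + 2.75062225) = 1.9256.
t* = 1.690, so margin of error = 1.690 × 1.9256 = 3.2543.
Difference in means = 79.8 − 60.0 = 19.8000.
19.8000 ± 3.2543 → (16.55, 23.05).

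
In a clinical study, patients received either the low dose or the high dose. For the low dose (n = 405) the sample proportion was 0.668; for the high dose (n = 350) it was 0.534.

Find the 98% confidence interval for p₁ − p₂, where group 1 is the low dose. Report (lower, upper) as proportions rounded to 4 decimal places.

(0.0515, 0.2165)

The two standard errors are √(0.6680×0.3320/405) = 0.02340 and √(0.5340×0.4660/350) = 0.02666.
Because the samples are independent, SE_diff = √(0.02340² + 0.02666²) = 0.03547.
Using z* = 2.326 for 98%, ME = 2.326 × 0.03547 = 0.08250.
p̂₁ − p̂₂ = 0.1340; interval 0.1340 ± 0.08250 gives (0.0515, 0.2165).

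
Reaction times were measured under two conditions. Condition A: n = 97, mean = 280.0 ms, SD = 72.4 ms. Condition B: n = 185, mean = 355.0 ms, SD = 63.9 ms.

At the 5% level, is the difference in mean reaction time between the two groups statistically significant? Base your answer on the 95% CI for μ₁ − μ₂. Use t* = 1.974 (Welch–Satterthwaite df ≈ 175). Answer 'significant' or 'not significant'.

significant

Standard errors of each mean: 72.4/√97 = 7.3511 and 63.9/√185 = 4.6980.
SE(x̄₁ − x̄₂) = √(7.3511² + 4.6980²) = 8.7241 for independent samples with unequal variances.
With t* = 1.974, the margin is 1.974 × 8.7241 = 17.2214.
x̄₁ − x̄₂ = 280.0 − 355.0 = -75.0000; the interval is -75.0000 ± 17.2214 = (-92.2214, -57.7786).
The interval (-92.2214, -57.7786) does not contain 0, so the difference is significant.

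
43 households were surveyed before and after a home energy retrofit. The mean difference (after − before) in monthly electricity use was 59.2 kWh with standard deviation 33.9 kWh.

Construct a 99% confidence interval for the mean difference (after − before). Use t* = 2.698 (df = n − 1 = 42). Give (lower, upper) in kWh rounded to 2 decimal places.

(45.25, 73.15)

This is a matched-pairs design, so SE = s_d/√n = 33.9/√43 = 5.1697.
Margin = 2.698 × 5.1697 = 13.9479; the interval is 59.2 ± 13.9479 = (45.25, 73.15).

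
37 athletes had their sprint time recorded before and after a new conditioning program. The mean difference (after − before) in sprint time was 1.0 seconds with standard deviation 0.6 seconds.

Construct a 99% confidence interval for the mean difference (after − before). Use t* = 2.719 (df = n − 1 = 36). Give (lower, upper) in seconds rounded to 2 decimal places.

This is a matched-pairs design, so SE = s_d/√n = 0.6/√37 = 0.0986.
Margin = 2.719 × 0.0986 = 0.2681; the interval is 1.0 ± 0.2681 = (0.73, 1.27).

(0.73, 1.27)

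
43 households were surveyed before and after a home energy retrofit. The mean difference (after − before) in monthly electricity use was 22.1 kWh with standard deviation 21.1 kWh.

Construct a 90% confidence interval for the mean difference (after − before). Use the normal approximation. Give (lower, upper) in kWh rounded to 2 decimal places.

This is a matched-pairs design, so SE = s_d/√n = 21.1/√43 = 3.2177.
Margin = 1.645 × 3.2177 = 5.2931; the interval is 22.1 ± 5.2931 = (16.81, 27.39).

(16.81, 27.39)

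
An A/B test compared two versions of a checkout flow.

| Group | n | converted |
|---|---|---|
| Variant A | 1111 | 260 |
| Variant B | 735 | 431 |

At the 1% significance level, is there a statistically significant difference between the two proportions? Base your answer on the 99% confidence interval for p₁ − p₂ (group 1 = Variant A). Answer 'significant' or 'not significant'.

significant

p̂₁ = 260/1111 = 0.2340 and p̂₂ = 431/735 = 0.5864.
SE₁ = √(p̂₁(1−p̂₁)/n₁) = √(0.2340·0.7660/1111) = 0.01270; SE₂ = √(0.5864·0.4136/735) = 0.01817.
Independent samples: SE of the difference = √(SE₁² + SE₂²) = √(0.00016129 + 0.0003301489) = 0.02217.
z* for 99% confidence is 2.576, so the margin of error is 2.576 × 0.02217 = 0.05711.
Point estimate p̂₁ − p̂₂ = 0.2340 − 0.5864 = -0.3524.
-0.3524 ± 0.05711 → (-0.40951, -0.29529).
The interval (-0.40951, -0.29529) does not contain 0, so the difference is significant.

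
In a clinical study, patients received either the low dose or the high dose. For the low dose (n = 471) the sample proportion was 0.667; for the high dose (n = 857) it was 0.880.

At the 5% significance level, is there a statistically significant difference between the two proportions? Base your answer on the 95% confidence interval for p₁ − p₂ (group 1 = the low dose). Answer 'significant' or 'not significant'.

Each SE is √(p̂(1−p̂)/n): √(0.6670·0.3330/471) = 0.02172 and √(0.8800·0.1200/857) = 0.01110.
SE(p̂₁ − p̂₂) = √(SE₁² + SE₂²) = √(0.0004717584 + 0.00012321) = 0.02439, since the two samples are independent.
At 95% confidence z* = 1.960; margin = 1.960 × 0.02439 = 0.04780.
The difference is 0.6670 − 0.8800 = -0.2130, so the interval is -0.2130 ± 0.04780 = (-0.26080, -0.16520).
The interval (-0.26080, -0.16520) does not contain 0, so the difference is significant.

significant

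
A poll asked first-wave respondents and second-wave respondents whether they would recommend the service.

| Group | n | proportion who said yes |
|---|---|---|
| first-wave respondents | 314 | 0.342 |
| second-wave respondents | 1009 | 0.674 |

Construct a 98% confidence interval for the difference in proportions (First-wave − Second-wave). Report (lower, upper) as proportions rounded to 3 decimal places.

SE₁ = √(p̂₁(1−p̂₁)/n₁) = √(0.3420·0.6580/314) = 0.02677; SE₂ = √(0.6740·0.3260/1009) = 0.01476.
Independent samples: SE of the difference = √(SE₁² + SE₂²) = √(0.0007166329 + 0.0002178576) = 0.03057.
z* for 98% confidence is 2.326, so the margin of error is 2.326 × 0.03057 = 0.07111.
Point estimate p̂₁ − p̂₂ = 0.3420 − 0.6740 = -0.3320.
-0.3320 ± 0.07111 → (-0.403, -0.261).

(-0.403, -0.261)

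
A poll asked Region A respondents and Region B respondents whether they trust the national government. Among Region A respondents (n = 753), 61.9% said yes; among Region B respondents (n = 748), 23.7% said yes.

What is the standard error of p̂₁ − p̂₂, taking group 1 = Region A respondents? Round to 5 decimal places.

0.02356

The two standard errors are √(0.6190×0.3810/753) = 0.01770 and √(0.2370×0.7630/748) = 0.01555.
Because the samples are independent, SE_diff = √(0.01770² + 0.01555²) = 0.02356.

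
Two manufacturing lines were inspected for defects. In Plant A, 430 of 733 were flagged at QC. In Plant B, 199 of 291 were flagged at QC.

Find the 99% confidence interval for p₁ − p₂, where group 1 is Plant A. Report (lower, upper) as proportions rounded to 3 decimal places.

(-0.182, -0.013)

First, p̂₁ = 430/733 = 0.5866; p̂₂ = 199/291 = 0.6838.
The two standard errors are √(0.5866×0.4134/733) = 0.01819 and √(0.6838×0.3162/291) = 0.02726.
Because the samples are independent, SE_diff = √(0.01819² + 0.02726²) = 0.03277.
Using z* = 2.576 for 99%, ME = 2.576 × 0.03277 = 0.08442.
p̂₁ − p̂₂ = -0.0972; interval -0.0972 ± 0.08442 gives (-0.182, -0.013).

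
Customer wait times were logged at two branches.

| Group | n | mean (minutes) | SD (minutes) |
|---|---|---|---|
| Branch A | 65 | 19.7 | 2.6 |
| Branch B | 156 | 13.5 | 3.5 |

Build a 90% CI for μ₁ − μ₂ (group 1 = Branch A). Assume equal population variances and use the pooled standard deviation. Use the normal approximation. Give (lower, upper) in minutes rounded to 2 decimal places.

s_p = √[((n₁−1)s₁² + (n₂−1)s₂²)/(n₁+n₂−2)] = √[(64·2.6² + 155·3.5²)/219] = 3.2628.
SE = 3.2628·√(1/65 + 1/156) = 0.4817.
With z* = 1.645, margin = 1.645 × 0.4817 = 0.7924.
x̄₁ − x̄₂ = 19.7 − 13.5 = 6.2000; interval 6.2000 ± 0.7924 = (5.41, 6.99).

(5.41, 6.99)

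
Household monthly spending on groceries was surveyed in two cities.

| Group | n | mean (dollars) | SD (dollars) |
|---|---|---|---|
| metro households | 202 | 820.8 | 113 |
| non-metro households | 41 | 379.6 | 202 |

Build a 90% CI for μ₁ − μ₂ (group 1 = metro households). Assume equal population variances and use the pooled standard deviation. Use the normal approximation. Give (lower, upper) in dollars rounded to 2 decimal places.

Pooled variance s_p² = [201·113² + 40·202²] / (202+41−2) = 17422.1120, so s_p = 131.9928.
SE_diff = s_p·√(1/n₁ + 1/n₂) = 131.9928·√(1/202 + 1/41) = 22.6092.
z* = 1.645; margin = 1.645 × 22.6092 = 37.1921.
Difference = 820.8 − 379.6 = 441.2000.
441.2000 ± 37.1921 → (404.01, 478.39).

(404.01, 478.39)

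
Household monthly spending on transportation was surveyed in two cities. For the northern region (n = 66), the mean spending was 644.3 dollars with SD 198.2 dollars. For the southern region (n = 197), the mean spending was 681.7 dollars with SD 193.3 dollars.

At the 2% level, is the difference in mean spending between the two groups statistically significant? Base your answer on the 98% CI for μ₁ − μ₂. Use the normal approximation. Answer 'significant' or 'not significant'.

Standard errors of each mean: 198.2/√66 = 24.3967 and 193.3/√197 = 13.7721.
SE(x̄₁ − x̄₂) = √(24.3967² + 13.7721²) = 28.0155 for independent samples with unequal variances.
With z* = 2.326, the margin is 2.326 × 28.0155 = 65.1641.
x̄₁ − x̄₂ = 644.3 − 681.7 = -37.4000; the interval is -37.4000 ± 65.1641 = (-102.5641, 27.7641).
The interval (-102.5641, 27.7641) contains 0, so the difference is not significant.

not significant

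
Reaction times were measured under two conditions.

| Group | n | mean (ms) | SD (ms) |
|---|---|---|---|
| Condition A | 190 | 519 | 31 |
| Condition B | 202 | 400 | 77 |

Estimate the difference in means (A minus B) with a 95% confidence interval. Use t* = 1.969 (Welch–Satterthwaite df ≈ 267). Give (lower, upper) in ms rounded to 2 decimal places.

SE₁ = s₁/√n₁ = 31/√190 = 2.2490; SE₂ = 77/√202 = 5.4177.
Independent samples, unequal variances: SE_diff = √(SE₁² + SE₂²) = √(5.058001 + 29.35147329) = 5.8660.
t* = 1.969, so margin of error = 1.969 × 5.8660 = 11.5502.
Difference in means = 519 − 400 = 119.0000.
119.0000 ± 11.5502 → (107.45, 130.55).

(107.45, 130.55)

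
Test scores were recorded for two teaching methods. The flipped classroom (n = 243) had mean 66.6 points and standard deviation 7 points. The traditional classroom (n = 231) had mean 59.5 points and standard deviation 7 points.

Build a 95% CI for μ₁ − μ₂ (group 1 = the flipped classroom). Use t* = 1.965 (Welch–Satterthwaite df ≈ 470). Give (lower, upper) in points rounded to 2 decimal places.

SE₁ = s₁/√n₁ = 7/√243 = 0.4491; SE₂ = 7/√231 = 0.4606.
Independent samples, unequal variances: SE_diff = √(SE₁² + SE₂²) = √(0.20169081 + 0.21215236) = 0.6433.
t* = 1.965, so margin of error = 1.965 × 0.6433 = 1.2641.
Difference in means = 66.6 − 59.5 = 7.1000.
7.1000 ± 1.2641 → (5.84, 8.36).

(5.84, 8.36)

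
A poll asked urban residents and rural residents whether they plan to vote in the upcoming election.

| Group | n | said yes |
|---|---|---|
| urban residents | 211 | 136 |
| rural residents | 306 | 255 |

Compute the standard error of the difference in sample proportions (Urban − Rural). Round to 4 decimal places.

First, p̂₁ = 136/211 = 0.6445; p̂₂ = 255/306 = 0.8333.
The two standard errors are √(0.6445×0.3555/211) = 0.03295 and √(0.8333×0.1667/306) = 0.02131.
Because the samples are independent, SE_diff = √(0.03295² + 0.02131²) = 0.03924.

0.0392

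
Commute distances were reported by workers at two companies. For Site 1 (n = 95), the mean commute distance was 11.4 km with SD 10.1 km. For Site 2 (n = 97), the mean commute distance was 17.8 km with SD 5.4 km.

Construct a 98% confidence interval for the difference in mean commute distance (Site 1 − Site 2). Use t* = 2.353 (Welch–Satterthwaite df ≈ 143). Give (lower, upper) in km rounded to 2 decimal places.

(-9.16, -3.64)

SE₁ = s₁/√n₁ = 10.1/√95 = 1.0362; SE₂ = 5.4/√97 = 0.5483.
Independent samples, unequal variances: SE_diff = √(SE₁² + SE₂²) = √(1.07371044 + 0.30063289) = 1.1723.
t* = 2.353, so margin of error = 2.353 × 1.1723 = 2.7584.
Difference in means = 11.4 − 17.8 = -6.4000.
-6.4000 ± 2.7584 → (-9.16, -3.64).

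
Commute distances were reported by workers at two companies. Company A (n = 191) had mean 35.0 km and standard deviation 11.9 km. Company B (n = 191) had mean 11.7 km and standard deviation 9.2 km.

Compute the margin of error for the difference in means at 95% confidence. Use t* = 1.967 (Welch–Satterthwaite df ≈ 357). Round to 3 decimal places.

Standard errors of each mean: 11.9/√191 = 0.8611 and 9.2/√191 = 0.6657.
SE(x̄₁ − x̄₂) = √(0.8611² + 0.6657²) = 1.0884 for independent samples with unequal variances.
With t* = 1.967, the margin is 1.967 × 1.0884 = 2.1409.

2.141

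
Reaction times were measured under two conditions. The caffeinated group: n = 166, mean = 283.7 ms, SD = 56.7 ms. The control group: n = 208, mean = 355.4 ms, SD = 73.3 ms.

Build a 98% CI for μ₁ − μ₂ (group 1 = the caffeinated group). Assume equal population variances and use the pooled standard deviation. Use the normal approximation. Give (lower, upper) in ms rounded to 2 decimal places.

(-87.79, -55.61)

Pooled variance s_p² = [165·56.7² + 207·73.3²] / (166+208−2) = 4415.7126, so s_p = 66.4508.
SE_diff = s_p·√(1/n₁ + 1/n₂) = 66.4508·√(1/166 + 1/208) = 6.9159.
z* = 2.326; margin = 2.326 × 6.9159 = 16.0864.
Difference = 283.7 − 355.4 = -71.7000.
-71.7000 ± 16.0864 → (-87.79, -55.61).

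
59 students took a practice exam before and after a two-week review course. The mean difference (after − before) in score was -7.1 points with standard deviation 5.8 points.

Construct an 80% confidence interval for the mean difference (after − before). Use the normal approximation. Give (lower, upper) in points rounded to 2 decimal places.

This is a matched-pairs design, so SE = s_d/√n = 5.8/√59 = 0.7551.
Margin = 1.282 × 0.7551 = 0.9680; the interval is -7.1 ± 0.9680 = (-8.07, -6.13).

(-8.07, -6.13)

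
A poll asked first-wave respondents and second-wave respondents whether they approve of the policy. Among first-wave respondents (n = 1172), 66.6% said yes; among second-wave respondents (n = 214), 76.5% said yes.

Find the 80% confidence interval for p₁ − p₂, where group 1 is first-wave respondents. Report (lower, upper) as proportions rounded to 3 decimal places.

(-0.140, -0.058)

Each SE is √(p̂(1−p̂)/n): √(0.6660·0.3340/1172) = 0.01378 and √(0.7650·0.2350/214) = 0.02898.
SE(p̂₁ − p̂₂) = √(SE₁² + SE₂²) = √(0.0001898884 + 0.0008398404) = 0.03209, since the two samples are independent.
At 80% confidence z* = 1.282; margin = 1.282 × 0.03209 = 0.04114.
The difference is 0.6660 − 0.7650 = -0.0990, so the interval is -0.0990 ± 0.04114 = (-0.140, -0.058).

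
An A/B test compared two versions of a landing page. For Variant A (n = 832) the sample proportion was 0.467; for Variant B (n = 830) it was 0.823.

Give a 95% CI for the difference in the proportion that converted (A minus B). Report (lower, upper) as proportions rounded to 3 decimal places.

(-0.399, -0.313)

SE₁ = √(p̂₁(1−p̂₁)/n₁) = √(0.4670·0.5330/832) = 0.01730; SE₂ = √(0.8230·0.1770/830) = 0.01325.
Independent samples: SE of the difference = √(SE₁² + SE₂²) = √(0.00029929 + 0.0001755625) = 0.02179.
z* for 95% confidence is 1.960, so the margin of error is 1.960 × 0.02179 = 0.04271.
Point estimate p̂₁ − p̂₂ = 0.4670 − 0.8230 = -0.3560.
-0.3560 ± 0.04271 → (-0.399, -0.313).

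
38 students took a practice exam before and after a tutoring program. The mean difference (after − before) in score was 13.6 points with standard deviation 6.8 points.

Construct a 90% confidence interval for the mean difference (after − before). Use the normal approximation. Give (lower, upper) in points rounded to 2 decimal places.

This is a matched-pairs design, so SE = s_d/√n = 6.8/√38 = 1.1031.
Margin = 1.645 × 1.1031 = 1.8146; the interval is 13.6 ± 1.8146 = (11.79, 15.41).

(11.79, 15.41)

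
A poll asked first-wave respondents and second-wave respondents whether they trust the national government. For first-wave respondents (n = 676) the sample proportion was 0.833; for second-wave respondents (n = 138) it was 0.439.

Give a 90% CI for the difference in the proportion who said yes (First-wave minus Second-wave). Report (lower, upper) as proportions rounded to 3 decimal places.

(0.321, 0.467)

Each SE is √(p̂(1−p̂)/n): √(0.8330·0.1670/676) = 0.01435 and √(0.4390·0.5610/138) = 0.04224.
SE(p̂₁ − p̂₂) = √(SE₁² + SE₂²) = √(0.0002059225 + 0.0017842176) = 0.04461, since the two samples are independent.
At 90% confidence z* = 1.645; margin = 1.645 × 0.04461 = 0.07338.
The difference is 0.8330 − 0.4390 = 0.3940, so the interval is 0.3940 ± 0.07338 = (0.321, 0.467).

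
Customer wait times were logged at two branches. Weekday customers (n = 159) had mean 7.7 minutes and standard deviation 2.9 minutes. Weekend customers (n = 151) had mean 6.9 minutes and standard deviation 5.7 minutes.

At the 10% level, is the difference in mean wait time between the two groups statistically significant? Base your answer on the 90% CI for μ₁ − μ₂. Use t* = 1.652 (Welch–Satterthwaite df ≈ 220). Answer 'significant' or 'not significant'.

SE₁ = s₁/√n₁ = 2.9/√159 = 0.2300; SE₂ = 5.7/√151 = 0.4639.
Independent samples, unequal variances: SE_diff = √(SE₁² + SE₂²) = √(0.0529 + 0.21520321) = 0.5178.
t* = 1.652, so margin of error = 1.652 × 0.5178 = 0.8554.
Difference in means = 7.7 − 6.9 = 0.8000.
0.8000 ± 0.8554 → (-0.0554, 1.6554).
The interval (-0.0554, 1.6554) contains 0, so the difference is not significant.

not significant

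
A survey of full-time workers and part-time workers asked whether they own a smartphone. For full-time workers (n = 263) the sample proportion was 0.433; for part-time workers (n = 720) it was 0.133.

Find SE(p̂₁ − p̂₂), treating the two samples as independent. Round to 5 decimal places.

SE₁ = √(p̂₁(1−p̂₁)/n₁) = √(0.4330·0.5670/263) = 0.03055; SE₂ = √(0.1330·0.8670/720) = 0.01266.
Independent samples: SE of the difference = √(SE₁² + SE₂²) = √(0.0009333025 + 0.0001602756) = 0.03307.

0.03307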